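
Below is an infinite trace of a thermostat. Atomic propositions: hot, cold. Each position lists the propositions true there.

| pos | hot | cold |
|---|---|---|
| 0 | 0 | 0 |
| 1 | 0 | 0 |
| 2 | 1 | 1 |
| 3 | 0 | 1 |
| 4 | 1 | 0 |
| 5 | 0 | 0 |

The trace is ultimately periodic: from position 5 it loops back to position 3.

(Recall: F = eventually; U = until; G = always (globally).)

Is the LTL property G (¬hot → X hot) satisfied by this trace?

Does not hold

¬hot → X hot must hold at every position from 0 onward. It fails at position 0, so G (¬hot → X hot) is false.
Positions where ¬hot holds: 0, 1, 3, 5.
Check X hot at each: 0→fails, 1→ok, 3→ok, 5→fails.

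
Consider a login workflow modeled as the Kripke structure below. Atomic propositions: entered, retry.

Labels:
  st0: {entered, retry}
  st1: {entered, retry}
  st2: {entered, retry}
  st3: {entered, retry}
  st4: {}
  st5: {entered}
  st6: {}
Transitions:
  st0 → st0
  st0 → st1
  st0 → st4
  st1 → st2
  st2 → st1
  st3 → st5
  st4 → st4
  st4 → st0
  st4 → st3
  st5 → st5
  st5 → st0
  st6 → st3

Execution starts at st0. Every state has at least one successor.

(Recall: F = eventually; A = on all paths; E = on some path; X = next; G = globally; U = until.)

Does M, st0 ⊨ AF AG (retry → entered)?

Holds

States satisfying AG (retry → entered): {st0, st1, st2, st3, st4, st5, st6}.
States satisfying AF AG (retry → entered): {st0, st1, st2, st3, st4, st5, st6}.
st0 ∈ Sat(AF AG (retry → entered)).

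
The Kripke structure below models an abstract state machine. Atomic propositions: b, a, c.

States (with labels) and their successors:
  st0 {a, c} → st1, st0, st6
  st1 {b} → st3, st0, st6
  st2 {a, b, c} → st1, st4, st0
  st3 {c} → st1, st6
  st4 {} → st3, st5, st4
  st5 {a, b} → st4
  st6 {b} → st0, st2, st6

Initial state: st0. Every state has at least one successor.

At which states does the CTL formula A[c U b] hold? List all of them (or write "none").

States satisfying c: {st0, st2, st3}.
States satisfying b: {st1, st2, st5, st6}.
States satisfying A[c U b]: {st1, st2, st3, st5, st6}.

{st1, st2, st3, st5, st6}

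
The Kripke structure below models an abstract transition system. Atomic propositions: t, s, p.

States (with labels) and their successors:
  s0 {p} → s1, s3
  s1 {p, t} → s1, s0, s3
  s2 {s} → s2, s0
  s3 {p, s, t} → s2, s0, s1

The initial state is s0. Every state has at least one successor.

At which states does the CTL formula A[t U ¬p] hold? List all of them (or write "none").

{s2}

States satisfying t: {s1, s3}.
States satisfying ¬p: {s2}.
States satisfying A[t U ¬p]: {s2}.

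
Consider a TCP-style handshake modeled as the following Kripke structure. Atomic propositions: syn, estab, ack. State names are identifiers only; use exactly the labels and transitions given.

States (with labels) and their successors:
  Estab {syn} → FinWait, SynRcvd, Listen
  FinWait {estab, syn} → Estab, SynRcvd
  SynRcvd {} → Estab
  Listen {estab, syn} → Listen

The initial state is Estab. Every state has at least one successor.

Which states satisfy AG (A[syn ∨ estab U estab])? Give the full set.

States satisfying A[syn ∨ estab U estab]: {FinWait, Listen}.
States satisfying AG (A[syn ∨ estab U estab]): {Listen}.

{Listen}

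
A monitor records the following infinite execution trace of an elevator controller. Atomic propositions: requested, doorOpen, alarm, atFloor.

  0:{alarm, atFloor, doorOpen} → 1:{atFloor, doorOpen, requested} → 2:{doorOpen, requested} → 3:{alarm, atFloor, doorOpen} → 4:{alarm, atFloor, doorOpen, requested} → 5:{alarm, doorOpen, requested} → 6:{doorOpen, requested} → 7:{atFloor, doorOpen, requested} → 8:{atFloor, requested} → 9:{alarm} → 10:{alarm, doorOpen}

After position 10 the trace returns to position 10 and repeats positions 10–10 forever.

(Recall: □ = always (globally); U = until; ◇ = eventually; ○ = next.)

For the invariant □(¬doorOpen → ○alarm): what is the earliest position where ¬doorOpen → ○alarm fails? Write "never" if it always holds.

never

¬doorOpen → ○alarm holds at every position 0..10, and those are all the positions the trace ever visits, so the invariant □(¬doorOpen → ○alarm) is never violated.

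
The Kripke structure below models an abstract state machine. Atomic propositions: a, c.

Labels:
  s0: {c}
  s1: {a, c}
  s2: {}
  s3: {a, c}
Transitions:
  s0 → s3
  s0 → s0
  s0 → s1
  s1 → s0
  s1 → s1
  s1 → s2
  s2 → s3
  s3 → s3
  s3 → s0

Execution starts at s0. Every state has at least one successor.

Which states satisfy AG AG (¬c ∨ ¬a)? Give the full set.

States satisfying AG (¬c ∨ ¬a): ∅.
States satisfying AG AG (¬c ∨ ¬a): ∅.

none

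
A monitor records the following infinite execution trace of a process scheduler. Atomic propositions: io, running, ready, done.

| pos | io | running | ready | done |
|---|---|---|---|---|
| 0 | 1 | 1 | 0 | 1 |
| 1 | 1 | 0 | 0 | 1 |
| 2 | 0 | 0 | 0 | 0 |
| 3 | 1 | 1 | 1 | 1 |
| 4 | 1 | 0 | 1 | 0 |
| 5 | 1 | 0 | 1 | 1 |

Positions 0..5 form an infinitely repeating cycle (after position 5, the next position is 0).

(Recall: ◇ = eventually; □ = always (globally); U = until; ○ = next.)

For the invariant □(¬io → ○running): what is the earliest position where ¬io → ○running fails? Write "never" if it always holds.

¬io → ○running holds at every position 0..5, and those are all the positions the trace ever visits, so the invariant □(¬io → ○running) is never violated.

never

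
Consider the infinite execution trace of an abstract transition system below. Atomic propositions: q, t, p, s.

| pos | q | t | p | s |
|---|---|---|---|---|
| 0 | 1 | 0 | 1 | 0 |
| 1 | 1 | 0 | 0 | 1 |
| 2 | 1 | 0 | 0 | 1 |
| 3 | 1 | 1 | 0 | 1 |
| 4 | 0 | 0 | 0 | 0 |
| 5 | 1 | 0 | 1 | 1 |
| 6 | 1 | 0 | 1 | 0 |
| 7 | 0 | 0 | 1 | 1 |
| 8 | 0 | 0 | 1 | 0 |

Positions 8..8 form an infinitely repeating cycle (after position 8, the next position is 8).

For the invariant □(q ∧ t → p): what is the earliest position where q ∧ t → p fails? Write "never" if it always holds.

Check q ∧ t → p at each position in order: 0 ✓, 1 ✓, 2 ✓.
At position 3 the labels are {q, s, t}, so q ∧ t → p is false there. This is the first violation.

3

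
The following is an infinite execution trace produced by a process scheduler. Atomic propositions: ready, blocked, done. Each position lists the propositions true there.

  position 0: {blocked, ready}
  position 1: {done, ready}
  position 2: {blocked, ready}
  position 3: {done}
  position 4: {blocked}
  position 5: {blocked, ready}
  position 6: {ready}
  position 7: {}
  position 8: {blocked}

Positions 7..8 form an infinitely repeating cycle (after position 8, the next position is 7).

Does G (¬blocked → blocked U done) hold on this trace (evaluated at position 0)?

¬blocked → blocked U done must hold at every position from 0 onward. It fails at position 6, so G (¬blocked → blocked U done) is false.
Positions where ¬blocked holds: 1, 3, 6, 7.
Check blocked U done at each: 1→ok, 3→ok, 6→fails, 7→fails.

Does not hold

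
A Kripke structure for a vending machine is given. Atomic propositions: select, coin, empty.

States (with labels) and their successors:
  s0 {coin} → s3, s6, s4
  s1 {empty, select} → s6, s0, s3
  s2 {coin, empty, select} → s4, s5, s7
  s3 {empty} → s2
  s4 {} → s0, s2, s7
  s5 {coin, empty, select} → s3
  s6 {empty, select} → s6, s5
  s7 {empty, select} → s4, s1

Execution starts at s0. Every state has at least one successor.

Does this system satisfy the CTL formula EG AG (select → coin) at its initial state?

States satisfying AG (select → coin): ∅.
States satisfying EG AG (select → coin): ∅.
No suitable path/successor from s0 witnesses the formula.
s0 ∉ Sat(EG AG (select → coin)).

Does not hold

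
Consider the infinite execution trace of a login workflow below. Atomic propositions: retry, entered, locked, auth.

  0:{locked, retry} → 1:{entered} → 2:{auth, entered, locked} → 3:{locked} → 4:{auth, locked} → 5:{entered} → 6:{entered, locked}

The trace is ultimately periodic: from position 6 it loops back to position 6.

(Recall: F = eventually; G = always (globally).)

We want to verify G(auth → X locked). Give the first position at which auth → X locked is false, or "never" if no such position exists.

4

Check auth → X locked at each position in order: 0 ✓, 1 ✓, 2 ✓, 3 ✓.
At position 4 the labels are {auth, locked} and the next position 5 has {entered}, so auth → X locked is false there. This is the first violation.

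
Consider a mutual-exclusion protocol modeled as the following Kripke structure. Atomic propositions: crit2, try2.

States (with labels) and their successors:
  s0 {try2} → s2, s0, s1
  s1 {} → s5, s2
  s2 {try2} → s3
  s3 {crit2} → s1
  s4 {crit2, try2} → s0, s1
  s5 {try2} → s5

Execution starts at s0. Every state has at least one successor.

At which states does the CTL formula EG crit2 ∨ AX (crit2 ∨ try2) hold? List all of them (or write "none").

States satisfying crit2: {s3, s4}.
States satisfying EG crit2: ∅.
States satisfying crit2 ∨ try2: {s0, s2, s3, s4, s5}.
States satisfying AX (crit2 ∨ try2): {s1, s2, s5}.
States satisfying EG crit2 ∨ AX (crit2 ∨ try2): {s1, s2, s5}.

{s1, s2, s5}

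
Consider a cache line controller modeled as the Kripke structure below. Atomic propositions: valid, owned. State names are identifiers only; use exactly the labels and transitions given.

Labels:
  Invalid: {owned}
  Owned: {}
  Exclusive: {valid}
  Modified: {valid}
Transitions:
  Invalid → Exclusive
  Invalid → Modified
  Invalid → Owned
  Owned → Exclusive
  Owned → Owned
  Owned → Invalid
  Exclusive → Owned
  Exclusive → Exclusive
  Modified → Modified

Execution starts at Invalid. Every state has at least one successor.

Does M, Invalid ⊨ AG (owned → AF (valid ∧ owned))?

States satisfying owned → AF (valid ∧ owned): {Owned, Exclusive, Modified}.
States satisfying AG (owned → AF (valid ∧ owned)): {Modified}.
Invalid is reachable from Invalid and violates owned → AF (valid ∧ owned), so AG fails at Invalid.
Invalid ∉ Sat(AG (owned → AF (valid ∧ owned))).

Does not hold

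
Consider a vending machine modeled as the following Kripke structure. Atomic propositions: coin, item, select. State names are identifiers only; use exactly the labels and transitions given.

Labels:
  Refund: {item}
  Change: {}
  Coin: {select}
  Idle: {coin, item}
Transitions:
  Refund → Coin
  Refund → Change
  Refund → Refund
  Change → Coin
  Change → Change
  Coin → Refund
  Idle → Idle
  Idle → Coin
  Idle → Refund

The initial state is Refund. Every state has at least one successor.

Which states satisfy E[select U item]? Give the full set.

{Refund, Coin, Idle}

States satisfying select: {Coin}.
States satisfying item: {Refund, Idle}.
States satisfying E[select U item]: {Refund, Coin, Idle}.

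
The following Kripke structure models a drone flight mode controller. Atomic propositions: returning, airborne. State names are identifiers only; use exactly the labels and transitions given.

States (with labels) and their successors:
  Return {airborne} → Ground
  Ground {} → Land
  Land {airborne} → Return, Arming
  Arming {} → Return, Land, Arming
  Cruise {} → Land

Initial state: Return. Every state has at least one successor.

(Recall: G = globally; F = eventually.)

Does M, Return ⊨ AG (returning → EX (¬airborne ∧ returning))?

States satisfying returning → EX (¬airborne ∧ returning): {Return, Ground, Land, Arming, Cruise}.
States satisfying AG (returning → EX (¬airborne ∧ returning)): {Return, Ground, Land, Arming, Cruise}.
Every state reachable from Return satisfies returning → EX (¬airborne ∧ returning).
Return ∈ Sat(AG (returning → EX (¬airborne ∧ returning))).

Yes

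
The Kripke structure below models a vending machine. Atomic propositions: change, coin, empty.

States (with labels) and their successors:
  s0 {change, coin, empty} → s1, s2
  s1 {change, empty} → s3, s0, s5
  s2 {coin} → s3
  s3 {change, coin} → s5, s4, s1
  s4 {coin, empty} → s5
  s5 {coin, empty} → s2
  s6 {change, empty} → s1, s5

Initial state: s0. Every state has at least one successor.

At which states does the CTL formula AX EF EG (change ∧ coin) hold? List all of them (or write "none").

none

States satisfying EF EG (change ∧ coin): ∅.
States satisfying AX EF EG (change ∧ coin): ∅.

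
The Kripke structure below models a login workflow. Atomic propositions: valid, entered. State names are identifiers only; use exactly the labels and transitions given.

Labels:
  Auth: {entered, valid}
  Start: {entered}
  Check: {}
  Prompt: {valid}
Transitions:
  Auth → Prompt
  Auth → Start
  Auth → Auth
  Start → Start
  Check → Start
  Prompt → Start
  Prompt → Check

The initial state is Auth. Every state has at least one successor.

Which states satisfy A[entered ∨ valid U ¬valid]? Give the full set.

{Start, Check, Prompt}

States satisfying entered ∨ valid: {Auth, Start, Prompt}.
States satisfying ¬valid: {Start, Check}.
States satisfying A[entered ∨ valid U ¬valid]: {Start, Check, Prompt}.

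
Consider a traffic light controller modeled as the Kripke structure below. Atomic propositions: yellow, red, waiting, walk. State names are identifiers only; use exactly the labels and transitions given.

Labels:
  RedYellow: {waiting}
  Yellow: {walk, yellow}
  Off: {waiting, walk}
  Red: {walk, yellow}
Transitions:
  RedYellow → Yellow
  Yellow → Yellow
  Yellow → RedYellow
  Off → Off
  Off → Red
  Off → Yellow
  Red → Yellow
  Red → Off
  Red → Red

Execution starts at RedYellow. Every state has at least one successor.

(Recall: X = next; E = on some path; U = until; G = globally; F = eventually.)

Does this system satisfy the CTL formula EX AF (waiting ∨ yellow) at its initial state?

States satisfying AF (waiting ∨ yellow): {RedYellow, Yellow, Off, Red}.
States satisfying EX AF (waiting ∨ yellow): {RedYellow, Yellow, Off, Red}.
RedYellow ∈ Sat(EX AF (waiting ∨ yellow)).

Satisfied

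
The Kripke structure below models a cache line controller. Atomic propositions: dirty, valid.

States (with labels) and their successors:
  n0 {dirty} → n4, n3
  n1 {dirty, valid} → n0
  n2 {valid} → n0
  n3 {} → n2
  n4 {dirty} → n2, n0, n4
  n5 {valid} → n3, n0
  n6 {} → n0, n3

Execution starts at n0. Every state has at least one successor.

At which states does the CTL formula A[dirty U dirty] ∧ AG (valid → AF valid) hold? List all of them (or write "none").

States satisfying dirty: {n0, n1, n4}.
States satisfying A[dirty U dirty]: {n0, n1, n4}.
States satisfying valid → AF valid: {n0, n1, n2, n3, n4, n5, n6}.
States satisfying AG (valid → AF valid): {n0, n1, n2, n3, n4, n5, n6}.
States satisfying A[dirty U dirty] ∧ AG (valid → AF valid): {n0, n1, n4}.

{n0, n1, n4}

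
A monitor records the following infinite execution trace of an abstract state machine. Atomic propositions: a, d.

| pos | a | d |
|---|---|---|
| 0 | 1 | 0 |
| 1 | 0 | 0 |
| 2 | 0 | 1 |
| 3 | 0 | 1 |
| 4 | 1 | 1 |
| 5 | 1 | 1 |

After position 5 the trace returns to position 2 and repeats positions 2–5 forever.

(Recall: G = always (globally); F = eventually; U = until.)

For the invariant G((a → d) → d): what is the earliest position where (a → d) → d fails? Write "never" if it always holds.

1

Check (a → d) → d at each position in order: 0 ✓.
At position 1 the labels are {}, so (a → d) → d is false there. This is the first violation.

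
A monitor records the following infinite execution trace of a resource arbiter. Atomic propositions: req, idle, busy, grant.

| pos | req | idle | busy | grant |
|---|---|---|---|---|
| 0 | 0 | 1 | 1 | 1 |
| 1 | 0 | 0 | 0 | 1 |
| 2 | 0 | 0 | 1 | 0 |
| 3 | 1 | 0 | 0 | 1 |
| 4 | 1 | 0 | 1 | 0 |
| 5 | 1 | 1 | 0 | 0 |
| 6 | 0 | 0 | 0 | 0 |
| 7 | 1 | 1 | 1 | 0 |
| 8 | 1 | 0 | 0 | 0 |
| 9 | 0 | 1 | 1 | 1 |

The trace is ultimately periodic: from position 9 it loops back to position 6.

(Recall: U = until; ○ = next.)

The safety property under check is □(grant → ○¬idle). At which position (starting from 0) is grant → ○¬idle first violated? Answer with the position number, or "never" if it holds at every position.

never

grant → ○¬idle holds at every position 0..9, and those are all the positions the trace ever visits, so the invariant □(grant → ○¬idle) is never violated.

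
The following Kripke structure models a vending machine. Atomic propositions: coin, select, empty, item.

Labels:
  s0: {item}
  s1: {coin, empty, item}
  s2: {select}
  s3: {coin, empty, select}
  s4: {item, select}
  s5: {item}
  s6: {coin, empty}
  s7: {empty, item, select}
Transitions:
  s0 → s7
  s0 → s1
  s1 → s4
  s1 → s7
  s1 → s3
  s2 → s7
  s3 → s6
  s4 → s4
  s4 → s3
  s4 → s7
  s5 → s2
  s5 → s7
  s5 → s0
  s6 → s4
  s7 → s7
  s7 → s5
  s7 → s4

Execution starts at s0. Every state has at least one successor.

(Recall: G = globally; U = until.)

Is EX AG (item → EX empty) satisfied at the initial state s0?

Holds

States satisfying AG (item → EX empty): {s0, s1, s2, s3, s4, s5, s6, s7}.
States satisfying EX AG (item → EX empty): {s0, s1, s2, s3, s4, s5, s6, s7}.
s0 ∈ Sat(EX AG (item → EX empty)).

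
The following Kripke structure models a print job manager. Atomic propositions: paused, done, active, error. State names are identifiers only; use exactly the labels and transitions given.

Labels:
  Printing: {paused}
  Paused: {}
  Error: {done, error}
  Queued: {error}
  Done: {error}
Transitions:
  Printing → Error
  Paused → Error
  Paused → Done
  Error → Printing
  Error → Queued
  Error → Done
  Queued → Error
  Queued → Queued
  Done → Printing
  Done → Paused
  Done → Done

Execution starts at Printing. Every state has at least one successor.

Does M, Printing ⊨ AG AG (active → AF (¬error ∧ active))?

Holds

States satisfying AG (active → AF (¬error ∧ active)): {Printing, Paused, Error, Queued, Done}.
States satisfying AG AG (active → AF (¬error ∧ active)): {Printing, Paused, Error, Queued, Done}.
Every state reachable from Printing satisfies AG (active → AF (¬error ∧ active)).
Printing ∈ Sat(AG AG (active → AF (¬error ∧ active))).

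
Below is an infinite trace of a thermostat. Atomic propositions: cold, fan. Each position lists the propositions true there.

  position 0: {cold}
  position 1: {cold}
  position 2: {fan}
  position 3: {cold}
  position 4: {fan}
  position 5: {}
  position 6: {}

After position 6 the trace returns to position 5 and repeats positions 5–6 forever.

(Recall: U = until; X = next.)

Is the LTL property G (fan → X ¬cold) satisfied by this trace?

No

fan → X ¬cold must hold at every position from 0 onward. It fails at position 2, so G (fan → X ¬cold) is false.
Positions where fan holds: 2, 4.
Check X ¬cold at each: 2→fails, 4→ok.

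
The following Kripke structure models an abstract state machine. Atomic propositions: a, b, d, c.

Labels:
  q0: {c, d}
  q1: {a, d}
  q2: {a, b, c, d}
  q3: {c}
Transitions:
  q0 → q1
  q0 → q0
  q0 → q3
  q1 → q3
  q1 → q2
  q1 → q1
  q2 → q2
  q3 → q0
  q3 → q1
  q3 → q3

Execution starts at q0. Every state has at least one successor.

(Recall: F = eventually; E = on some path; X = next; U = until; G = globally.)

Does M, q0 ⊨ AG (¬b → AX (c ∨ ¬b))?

States satisfying ¬b → AX (c ∨ ¬b): {q0, q1, q2, q3}.
States satisfying AG (¬b → AX (c ∨ ¬b)): {q0, q1, q2, q3}.
Every state reachable from q0 satisfies ¬b → AX (c ∨ ¬b).
q0 ∈ Sat(AG (¬b → AX (c ∨ ¬b))).

Satisfied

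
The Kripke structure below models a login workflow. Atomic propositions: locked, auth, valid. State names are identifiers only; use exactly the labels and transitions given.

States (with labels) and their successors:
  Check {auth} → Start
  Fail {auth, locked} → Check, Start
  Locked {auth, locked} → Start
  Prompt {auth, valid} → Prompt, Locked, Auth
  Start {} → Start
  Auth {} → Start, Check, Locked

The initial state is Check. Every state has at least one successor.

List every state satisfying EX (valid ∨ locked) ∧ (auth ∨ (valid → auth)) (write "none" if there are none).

{Prompt, Auth}

States satisfying valid ∨ locked: {Fail, Locked, Prompt}.
States satisfying EX (valid ∨ locked): {Prompt, Auth}.
States satisfying valid → auth: {Check, Fail, Locked, Prompt, Start, Auth}.
States satisfying auth ∨ (valid → auth): {Check, Fail, Locked, Prompt, Start, Auth}.
States satisfying EX (valid ∨ locked) ∧ (auth ∨ (valid → auth)): {Prompt, Auth}.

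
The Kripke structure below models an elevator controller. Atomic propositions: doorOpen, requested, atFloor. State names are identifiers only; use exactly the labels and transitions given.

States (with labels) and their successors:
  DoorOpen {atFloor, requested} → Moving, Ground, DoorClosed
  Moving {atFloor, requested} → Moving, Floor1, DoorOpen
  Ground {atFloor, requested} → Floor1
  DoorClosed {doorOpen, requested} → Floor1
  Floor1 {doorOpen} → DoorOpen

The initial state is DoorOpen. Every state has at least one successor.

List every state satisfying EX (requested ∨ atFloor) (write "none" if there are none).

{DoorOpen, Moving, Floor1}

States satisfying requested ∨ atFloor: {DoorOpen, Moving, Ground, DoorClosed}.
States satisfying EX (requested ∨ atFloor): {DoorOpen, Moving, Floor1}.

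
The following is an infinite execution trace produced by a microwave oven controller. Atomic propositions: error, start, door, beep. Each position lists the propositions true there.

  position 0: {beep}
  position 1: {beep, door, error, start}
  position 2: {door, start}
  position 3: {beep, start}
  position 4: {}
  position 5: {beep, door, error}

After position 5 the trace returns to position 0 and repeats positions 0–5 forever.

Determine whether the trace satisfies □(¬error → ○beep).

¬error → ○beep must hold at every position from 0 onward. It fails at position 3, so □(¬error → ○beep) is false.
Positions where ¬error holds: 0, 2, 3, 4.
Check ○beep at each: 0→ok, 2→ok, 3→fails, 4→ok.

Does not hold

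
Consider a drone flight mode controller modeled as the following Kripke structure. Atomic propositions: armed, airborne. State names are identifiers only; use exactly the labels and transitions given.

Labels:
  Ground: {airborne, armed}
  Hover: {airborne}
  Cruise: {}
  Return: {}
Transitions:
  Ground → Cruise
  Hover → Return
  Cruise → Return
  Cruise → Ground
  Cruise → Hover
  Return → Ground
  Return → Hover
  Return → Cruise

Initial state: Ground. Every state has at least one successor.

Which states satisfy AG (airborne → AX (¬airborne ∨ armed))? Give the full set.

States satisfying airborne → AX (¬airborne ∨ armed): {Ground, Hover, Cruise, Return}.
States satisfying AG (airborne → AX (¬airborne ∨ armed)): {Ground, Hover, Cruise, Return}.

{Ground, Hover, Cruise, Return}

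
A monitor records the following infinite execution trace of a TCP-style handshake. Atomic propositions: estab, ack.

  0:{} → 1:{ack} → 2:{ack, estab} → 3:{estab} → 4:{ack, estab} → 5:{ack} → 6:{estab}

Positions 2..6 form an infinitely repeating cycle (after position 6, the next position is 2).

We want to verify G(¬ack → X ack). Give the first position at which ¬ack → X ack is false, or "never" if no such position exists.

¬ack → X ack holds at every position 0..6, and those are all the positions the trace ever visits, so the invariant G(¬ack → X ack) is never violated.

never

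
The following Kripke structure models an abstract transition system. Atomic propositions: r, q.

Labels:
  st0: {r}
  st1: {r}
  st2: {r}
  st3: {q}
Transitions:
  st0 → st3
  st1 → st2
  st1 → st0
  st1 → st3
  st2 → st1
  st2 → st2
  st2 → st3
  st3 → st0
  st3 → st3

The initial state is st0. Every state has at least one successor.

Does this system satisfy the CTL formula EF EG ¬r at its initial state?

Satisfied

States satisfying EG ¬r: {st3}.
States satisfying EF EG ¬r: {st0, st1, st2, st3}.
Some path from st0 reaches a state where EG ¬r holds.
st0 ∈ Sat(EF EG ¬r).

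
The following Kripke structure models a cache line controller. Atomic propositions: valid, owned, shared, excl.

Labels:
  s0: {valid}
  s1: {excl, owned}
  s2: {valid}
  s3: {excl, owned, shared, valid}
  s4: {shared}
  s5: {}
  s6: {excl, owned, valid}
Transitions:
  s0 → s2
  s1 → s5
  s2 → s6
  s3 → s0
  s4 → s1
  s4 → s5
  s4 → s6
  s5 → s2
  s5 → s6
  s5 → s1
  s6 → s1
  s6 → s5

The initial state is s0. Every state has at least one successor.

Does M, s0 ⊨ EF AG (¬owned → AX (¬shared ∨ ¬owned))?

States satisfying AG (¬owned → AX (¬shared ∨ ¬owned)): {s0, s1, s2, s3, s4, s5, s6}.
States satisfying EF AG (¬owned → AX (¬shared ∨ ¬owned)): {s0, s1, s2, s3, s4, s5, s6}.
Some path from s0 reaches a state where AG (¬owned → AX (¬shared ∨ ¬owned)) holds.
s0 ∈ Sat(EF AG (¬owned → AX (¬shared ∨ ¬owned))).

Holds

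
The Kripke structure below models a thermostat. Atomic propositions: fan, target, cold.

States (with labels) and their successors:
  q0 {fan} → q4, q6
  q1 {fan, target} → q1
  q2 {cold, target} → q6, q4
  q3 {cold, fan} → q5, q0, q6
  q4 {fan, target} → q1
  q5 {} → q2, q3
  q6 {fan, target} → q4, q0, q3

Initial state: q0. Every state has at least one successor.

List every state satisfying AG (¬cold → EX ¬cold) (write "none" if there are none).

{q1, q4}

States satisfying ¬cold → EX ¬cold: {q0, q1, q2, q3, q4, q6}.
States satisfying AG (¬cold → EX ¬cold): {q1, q4}.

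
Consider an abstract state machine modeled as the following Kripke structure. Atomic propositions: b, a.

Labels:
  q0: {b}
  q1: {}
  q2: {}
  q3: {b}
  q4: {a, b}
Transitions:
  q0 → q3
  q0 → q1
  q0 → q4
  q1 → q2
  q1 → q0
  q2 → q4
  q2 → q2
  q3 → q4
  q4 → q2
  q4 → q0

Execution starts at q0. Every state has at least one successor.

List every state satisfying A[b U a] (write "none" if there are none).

States satisfying b: {q0, q3, q4}.
States satisfying a: {q4}.
States satisfying A[b U a]: {q3, q4}.

{q3, q4}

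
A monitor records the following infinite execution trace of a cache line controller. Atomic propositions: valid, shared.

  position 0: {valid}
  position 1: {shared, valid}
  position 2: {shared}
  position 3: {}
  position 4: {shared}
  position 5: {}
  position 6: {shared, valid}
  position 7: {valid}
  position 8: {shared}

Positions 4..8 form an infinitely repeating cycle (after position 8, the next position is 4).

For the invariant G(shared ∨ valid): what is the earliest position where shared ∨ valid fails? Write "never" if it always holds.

3

Check shared ∨ valid at each position in order: 0 ✓, 1 ✓, 2 ✓.
At position 3 the labels are {}, so shared ∨ valid is false there. This is the first violation.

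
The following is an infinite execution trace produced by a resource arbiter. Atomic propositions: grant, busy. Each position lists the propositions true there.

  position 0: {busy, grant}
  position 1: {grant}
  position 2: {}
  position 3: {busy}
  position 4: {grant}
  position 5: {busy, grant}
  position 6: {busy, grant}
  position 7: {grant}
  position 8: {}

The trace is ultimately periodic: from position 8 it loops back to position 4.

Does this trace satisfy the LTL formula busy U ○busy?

Does not hold

Walking from position 0: at position 1, ○busy has not yet held and busy fails, so busy U ○busy is false.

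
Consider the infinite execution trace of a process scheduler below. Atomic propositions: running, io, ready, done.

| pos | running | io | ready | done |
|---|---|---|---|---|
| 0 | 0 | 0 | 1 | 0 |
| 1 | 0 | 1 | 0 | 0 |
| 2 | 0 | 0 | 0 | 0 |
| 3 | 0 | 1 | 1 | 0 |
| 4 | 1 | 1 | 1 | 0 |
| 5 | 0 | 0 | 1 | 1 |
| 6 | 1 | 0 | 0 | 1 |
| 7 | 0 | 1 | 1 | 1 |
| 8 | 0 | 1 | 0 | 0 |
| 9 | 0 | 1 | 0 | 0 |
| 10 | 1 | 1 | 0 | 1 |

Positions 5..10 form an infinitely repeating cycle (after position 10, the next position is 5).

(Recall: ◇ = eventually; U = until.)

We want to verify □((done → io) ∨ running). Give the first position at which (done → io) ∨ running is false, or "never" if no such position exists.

Check (done → io) ∨ running at each position in order: 0 ✓, 1 ✓, 2 ✓, 3 ✓, 4 ✓.
At position 5 the labels are {done, ready}, so (done → io) ∨ running is false there. This is the first violation.

5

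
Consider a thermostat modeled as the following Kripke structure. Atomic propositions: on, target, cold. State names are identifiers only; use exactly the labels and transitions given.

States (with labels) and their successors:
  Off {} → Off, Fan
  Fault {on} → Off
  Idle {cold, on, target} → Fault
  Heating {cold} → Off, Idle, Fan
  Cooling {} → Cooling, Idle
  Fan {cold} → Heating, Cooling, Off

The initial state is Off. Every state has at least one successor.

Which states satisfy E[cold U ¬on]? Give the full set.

States satisfying cold: {Idle, Heating, Fan}.
States satisfying ¬on: {Off, Heating, Cooling, Fan}.
States satisfying E[cold U ¬on]: {Off, Heating, Cooling, Fan}.

{Off, Heating, Cooling, Fan}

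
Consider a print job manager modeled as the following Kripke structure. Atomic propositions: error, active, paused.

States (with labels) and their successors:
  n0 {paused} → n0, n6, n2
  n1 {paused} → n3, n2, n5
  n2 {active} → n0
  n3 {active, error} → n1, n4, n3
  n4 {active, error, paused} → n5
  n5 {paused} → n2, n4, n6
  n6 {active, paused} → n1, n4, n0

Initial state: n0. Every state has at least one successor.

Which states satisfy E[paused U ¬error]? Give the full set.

{n0, n1, n2, n4, n5, n6}

States satisfying paused: {n0, n1, n4, n5, n6}.
States satisfying ¬error: {n0, n1, n2, n5, n6}.
States satisfying E[paused U ¬error]: {n0, n1, n2, n4, n5, n6}.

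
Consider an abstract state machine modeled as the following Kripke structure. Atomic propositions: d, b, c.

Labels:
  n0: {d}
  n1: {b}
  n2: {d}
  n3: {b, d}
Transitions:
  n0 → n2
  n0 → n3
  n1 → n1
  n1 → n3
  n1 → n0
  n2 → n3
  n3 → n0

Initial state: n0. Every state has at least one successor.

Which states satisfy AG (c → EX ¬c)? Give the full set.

States satisfying c → EX ¬c: {n0, n1, n2, n3}.
States satisfying AG (c → EX ¬c): {n0, n1, n2, n3}.

{n0, n1, n2, n3}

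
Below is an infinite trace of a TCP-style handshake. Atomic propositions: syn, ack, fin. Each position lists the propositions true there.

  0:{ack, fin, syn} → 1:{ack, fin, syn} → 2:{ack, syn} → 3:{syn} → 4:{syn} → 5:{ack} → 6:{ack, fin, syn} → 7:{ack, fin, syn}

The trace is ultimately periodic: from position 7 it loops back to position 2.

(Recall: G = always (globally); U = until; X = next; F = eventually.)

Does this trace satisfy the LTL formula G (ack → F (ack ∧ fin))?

ack → F (ack ∧ fin) holds at every position 0..7, and those are all positions ever visited, so G (ack → F (ack ∧ fin)) holds.
Positions where ack holds: 0, 1, 2, 5, 6, 7.
Check F (ack ∧ fin) at each: 0→ok, 1→ok, 2→ok, 5→ok, 6→ok, 7→ok.

Satisfied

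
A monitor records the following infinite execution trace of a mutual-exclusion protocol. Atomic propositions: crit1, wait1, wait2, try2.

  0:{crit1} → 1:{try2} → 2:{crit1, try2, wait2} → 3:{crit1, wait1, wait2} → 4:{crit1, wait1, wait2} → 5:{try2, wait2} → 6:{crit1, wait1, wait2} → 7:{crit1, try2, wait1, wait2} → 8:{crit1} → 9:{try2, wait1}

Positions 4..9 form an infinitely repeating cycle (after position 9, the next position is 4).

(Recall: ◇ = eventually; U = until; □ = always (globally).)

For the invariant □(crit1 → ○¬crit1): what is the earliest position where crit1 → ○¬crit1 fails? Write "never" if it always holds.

2

Check crit1 → ○¬crit1 at each position in order: 0 ✓, 1 ✓.
At position 2 the labels are {crit1, try2, wait2} and the next position 3 has {crit1, wait1, wait2}, so crit1 → ○¬crit1 is false there. This is the first violation.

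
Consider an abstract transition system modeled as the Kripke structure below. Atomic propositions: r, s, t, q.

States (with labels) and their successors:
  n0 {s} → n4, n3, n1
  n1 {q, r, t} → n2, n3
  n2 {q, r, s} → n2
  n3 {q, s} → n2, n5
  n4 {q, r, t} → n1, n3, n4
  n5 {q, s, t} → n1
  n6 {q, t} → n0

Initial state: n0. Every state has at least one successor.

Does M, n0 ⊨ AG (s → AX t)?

States satisfying s → AX t: {n1, n4, n5, n6}.
States satisfying AG (s → AX t): ∅.
n0 is reachable from n0 and violates s → AX t, so AG fails at n0.
n0 ∉ Sat(AG (s → AX t)).

Does not hold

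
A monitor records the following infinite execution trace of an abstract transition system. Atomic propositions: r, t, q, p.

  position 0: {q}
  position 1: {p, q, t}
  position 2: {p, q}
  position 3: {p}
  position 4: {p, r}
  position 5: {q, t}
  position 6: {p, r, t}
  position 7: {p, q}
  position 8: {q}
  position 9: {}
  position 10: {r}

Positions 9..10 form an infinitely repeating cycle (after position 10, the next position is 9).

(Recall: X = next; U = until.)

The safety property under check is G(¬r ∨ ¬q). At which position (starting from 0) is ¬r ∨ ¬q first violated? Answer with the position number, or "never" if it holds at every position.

never

¬r ∨ ¬q holds at every position 0..10, and those are all the positions the trace ever visits, so the invariant G(¬r ∨ ¬q) is never violated.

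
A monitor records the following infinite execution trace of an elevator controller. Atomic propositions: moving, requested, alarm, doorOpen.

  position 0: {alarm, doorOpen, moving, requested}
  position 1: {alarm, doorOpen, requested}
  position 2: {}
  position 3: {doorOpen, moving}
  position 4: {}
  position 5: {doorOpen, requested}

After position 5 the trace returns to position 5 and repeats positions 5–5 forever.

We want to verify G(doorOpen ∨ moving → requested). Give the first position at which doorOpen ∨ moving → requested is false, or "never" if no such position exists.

3

Check doorOpen ∨ moving → requested at each position in order: 0 ✓, 1 ✓, 2 ✓.
At position 3 the labels are {doorOpen, moving}, so doorOpen ∨ moving → requested is false there. This is the first violation.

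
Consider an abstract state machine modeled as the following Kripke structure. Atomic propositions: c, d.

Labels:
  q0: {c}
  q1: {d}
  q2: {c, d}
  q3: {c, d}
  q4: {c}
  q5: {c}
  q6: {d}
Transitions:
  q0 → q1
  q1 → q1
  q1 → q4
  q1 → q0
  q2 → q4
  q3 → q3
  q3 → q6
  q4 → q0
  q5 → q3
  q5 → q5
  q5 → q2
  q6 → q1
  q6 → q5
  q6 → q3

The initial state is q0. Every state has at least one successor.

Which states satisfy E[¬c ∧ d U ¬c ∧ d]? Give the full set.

{q1, q6}

States satisfying ¬c ∧ d: {q1, q6}.
States satisfying E[¬c ∧ d U ¬c ∧ d]: {q1, q6}.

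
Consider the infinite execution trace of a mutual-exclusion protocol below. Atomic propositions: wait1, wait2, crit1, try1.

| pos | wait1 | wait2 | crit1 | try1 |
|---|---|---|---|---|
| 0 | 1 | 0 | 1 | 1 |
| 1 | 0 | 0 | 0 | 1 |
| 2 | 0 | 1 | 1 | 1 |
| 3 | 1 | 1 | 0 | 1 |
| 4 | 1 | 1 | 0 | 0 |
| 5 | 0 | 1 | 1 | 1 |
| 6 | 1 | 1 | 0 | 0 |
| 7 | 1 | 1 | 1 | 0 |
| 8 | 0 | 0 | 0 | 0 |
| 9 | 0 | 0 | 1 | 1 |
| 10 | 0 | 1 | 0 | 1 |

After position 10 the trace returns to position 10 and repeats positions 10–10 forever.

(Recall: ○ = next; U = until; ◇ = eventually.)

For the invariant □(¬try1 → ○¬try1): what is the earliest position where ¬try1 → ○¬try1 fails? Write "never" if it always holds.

Check ¬try1 → ○¬try1 at each position in order: 0 ✓, 1 ✓, 2 ✓, 3 ✓.
At position 4 the labels are {wait1, wait2} and the next position 5 has {crit1, try1, wait2}, so ¬try1 → ○¬try1 is false there. This is the first violation.

4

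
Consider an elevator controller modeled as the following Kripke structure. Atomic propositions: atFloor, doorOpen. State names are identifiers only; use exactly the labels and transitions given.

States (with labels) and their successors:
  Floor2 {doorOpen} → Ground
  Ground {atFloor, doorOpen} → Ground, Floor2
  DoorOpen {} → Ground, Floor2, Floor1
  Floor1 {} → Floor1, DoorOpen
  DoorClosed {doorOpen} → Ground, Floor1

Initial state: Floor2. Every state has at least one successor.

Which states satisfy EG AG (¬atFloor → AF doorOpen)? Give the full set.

{Floor2, Ground}

States satisfying AG (¬atFloor → AF doorOpen): {Floor2, Ground}.
States satisfying EG AG (¬atFloor → AF doorOpen): {Floor2, Ground}.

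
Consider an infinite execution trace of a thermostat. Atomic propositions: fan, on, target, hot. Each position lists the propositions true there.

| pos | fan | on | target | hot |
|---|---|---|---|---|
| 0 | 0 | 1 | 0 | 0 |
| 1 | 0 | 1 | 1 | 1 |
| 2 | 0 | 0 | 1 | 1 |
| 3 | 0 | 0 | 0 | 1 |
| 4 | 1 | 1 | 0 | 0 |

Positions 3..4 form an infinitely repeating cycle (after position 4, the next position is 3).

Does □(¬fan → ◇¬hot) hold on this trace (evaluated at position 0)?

Yes

¬fan → ◇¬hot holds at every position 0..4, and those are all positions ever visited, so □(¬fan → ◇¬hot) holds.
Positions where ¬fan holds: 0, 1, 2, 3.
Check ◇¬hot at each: 0→ok, 1→ok, 2→ok, 3→ok.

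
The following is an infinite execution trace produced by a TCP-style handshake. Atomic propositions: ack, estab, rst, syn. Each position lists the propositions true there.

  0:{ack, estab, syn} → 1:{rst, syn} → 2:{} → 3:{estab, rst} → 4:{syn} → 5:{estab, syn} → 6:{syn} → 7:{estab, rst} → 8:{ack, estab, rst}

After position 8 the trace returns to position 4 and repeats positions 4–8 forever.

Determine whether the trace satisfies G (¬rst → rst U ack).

¬rst → rst U ack must hold at every position from 0 onward. It fails at position 2, so G (¬rst → rst U ack) is false.
Positions where ¬rst holds: 0, 2, 4, 5, 6.
Check rst U ack at each: 0→ok, 2→fails, 4→fails, 5→fails, 6→fails.

Violated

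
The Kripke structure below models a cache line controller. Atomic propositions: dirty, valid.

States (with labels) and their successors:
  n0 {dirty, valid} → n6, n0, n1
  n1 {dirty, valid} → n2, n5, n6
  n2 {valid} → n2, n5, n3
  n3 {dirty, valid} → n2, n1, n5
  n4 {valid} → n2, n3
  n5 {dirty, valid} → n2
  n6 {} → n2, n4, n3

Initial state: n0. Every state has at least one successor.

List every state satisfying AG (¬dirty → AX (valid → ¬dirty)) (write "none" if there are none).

none

States satisfying ¬dirty → AX (valid → ¬dirty): {n0, n1, n3, n5}.
States satisfying AG (¬dirty → AX (valid → ¬dirty)): ∅.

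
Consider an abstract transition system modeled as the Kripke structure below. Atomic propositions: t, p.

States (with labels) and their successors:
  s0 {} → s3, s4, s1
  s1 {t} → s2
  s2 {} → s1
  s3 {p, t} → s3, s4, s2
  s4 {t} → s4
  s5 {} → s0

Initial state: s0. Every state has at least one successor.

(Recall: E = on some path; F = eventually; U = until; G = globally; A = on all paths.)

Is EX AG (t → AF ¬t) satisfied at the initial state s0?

Yes

States satisfying AG (t → AF ¬t): {s1, s2}.
States satisfying EX AG (t → AF ¬t): {s0, s1, s2, s3}.
s0 ∈ Sat(EX AG (t → AF ¬t)).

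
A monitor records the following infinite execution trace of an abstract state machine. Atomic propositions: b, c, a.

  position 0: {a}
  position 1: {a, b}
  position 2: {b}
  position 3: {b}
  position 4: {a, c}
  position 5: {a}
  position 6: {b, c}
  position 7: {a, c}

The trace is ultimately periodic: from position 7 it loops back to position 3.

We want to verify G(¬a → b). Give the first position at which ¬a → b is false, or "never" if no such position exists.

never

¬a → b holds at every position 0..7, and those are all the positions the trace ever visits, so the invariant G(¬a → b) is never violated.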